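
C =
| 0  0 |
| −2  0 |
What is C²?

[[0, 0], [0, 0]]

C is strictly triangular, hence nilpotent: C² = 0, so C² = 0.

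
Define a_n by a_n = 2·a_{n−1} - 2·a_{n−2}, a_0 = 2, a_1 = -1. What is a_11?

-160

With companion matrix Q = [[2, -2], [1, 0]], [a_n, a_{n−1}]ᵀ = Q·[a_{n−1}, a_{n−2}]ᵀ, so [a_11, a_10]ᵀ = Q^10·[a_1, a_0]ᵀ.
Q^10 = [[32, -64], [32, -32]], giving [a_11, a_10]ᵀ = [[-160], [-96]].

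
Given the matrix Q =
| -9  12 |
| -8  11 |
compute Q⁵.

tr Q = 2 and det Q = -3, so the characteristic polynomial is λ² − (2)λ + (-3) with roots -1 and 3.
Eigenvectors give P = [[3, 1], [2, 1]] with P⁻¹ = [[1, -1], [-2, 3]], and Q = P·diag(-1, 3)·P⁻¹.
Then Q⁵ = P·diag(-1, 243)·P⁻¹ = [[-3, 243], [-2, 243]] · [[1, -1], [-2, 3]] = [[-489, 732], [-488, 731]].

[[-489, 732], [-488, 731]]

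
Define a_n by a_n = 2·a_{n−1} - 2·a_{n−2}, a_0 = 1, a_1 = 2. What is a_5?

With companion matrix Q = [[2, -2], [1, 0]], [a_n, a_{n−1}]ᵀ = Q·[a_{n−1}, a_{n−2}]ᵀ, so [a_5, a_4]ᵀ = Q⁴·[a_1, a_0]ᵀ.
Q⁴ = [[-4, 0], [0, -4]], giving [a_5, a_4]ᵀ = [[-8], [-4]].

-8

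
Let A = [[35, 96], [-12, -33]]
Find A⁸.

tr A = 2 and det A = -3, so the characteristic polynomial is λ² − (2)λ + (-3) with roots 3 and -1.
Eigenvectors give P = [[-3, -8], [1, 3]] with P⁻¹ = [[-3, -8], [1, 3]], and A = P·diag(3, -1)·P⁻¹.
Then A⁸ = P·diag(6561, 1)·P⁻¹ = [[-19683, -8], [6561, 3]] · [[-3, -8], [1, 3]] = [[59041, 157440], [-19680, -52479]].

[[59041, 157440], [-19680, -52479]]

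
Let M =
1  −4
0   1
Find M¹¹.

[[1, −44], [0, 1]]

M = I + N where N = [[0, −4], [0, 0]] is strictly upper-triangular, so N² = 0.
(I + N)¹¹ = I + 11·N = [[1, −44], [0, 1]].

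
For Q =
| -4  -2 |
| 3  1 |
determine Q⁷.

tr Q = -3 and det Q = 2, so the characteristic polynomial is λ² − (-3)λ + (2) with roots -2 and -1.
Eigenvectors give P = [[-1, -2], [1, 3]] with P⁻¹ = [[-3, -2], [1, 1]], and Q = P·diag(-2, -1)·P⁻¹.
Then Q⁷ = P·diag(-128, -1)·P⁻¹ = [[128, 2], [-128, -3]] · [[-3, -2], [1, 1]] = [[-382, -254], [381, 253]].

[[-382, -254], [381, 253]]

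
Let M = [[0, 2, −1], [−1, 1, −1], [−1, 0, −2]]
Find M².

[[−1, 2, 0], [0, −1, 2], [2, −2, 5]]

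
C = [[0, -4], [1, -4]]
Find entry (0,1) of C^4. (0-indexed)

128

C^2 = [[-4, 16], [-4, 12]]
C^3 = [[16, -48], [12, -32]]
C^4 = [[-48, 128], [-32, 80]]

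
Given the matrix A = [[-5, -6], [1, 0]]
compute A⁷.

[[-6305, -12354], [2059, 3990]]

tr A = -5 and det A = 6, so the characteristic polynomial is λ² − (-5)λ + (6) with roots -2 and -3.
Eigenvectors give P = [[-2, -3], [1, 1]] with P⁻¹ = [[1, 3], [-1, -2]], and A = P·diag(-2, -3)·P⁻¹.
Then A⁷ = P·diag(-128, -2187)·P⁻¹ = [[256, 6561], [-128, -2187]] · [[1, 3], [-1, -2]] = [[-6305, -12354], [2059, 3990]].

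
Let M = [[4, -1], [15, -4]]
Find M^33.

[[4, -1], [15, -4]]

M² = I (check: tr M = 0 and det M = -1), so M^33 = M since 33 is odd.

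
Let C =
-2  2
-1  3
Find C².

[[2, 2], [-1, 7]]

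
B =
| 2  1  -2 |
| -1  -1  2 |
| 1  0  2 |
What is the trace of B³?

-6

B² = [[1, 1, -6], [1, 0, 4], [4, 1, 2]]
B³ = [[-5, 0, -12], [6, 1, 6], [9, 3, -2]]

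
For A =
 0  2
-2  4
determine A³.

A² = [[-4, 8], [-8, 12]]
A³ = [[-16, 24], [-24, 32]]

[[-16, 24], [-24, 32]]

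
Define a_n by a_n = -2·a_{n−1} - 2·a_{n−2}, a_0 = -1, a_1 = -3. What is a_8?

-16

With companion matrix T = [[-2, -2], [1, 0]], [a_n, a_{n−1}]ᵀ = T·[a_{n−1}, a_{n−2}]ᵀ, so [a_8, a_7]ᵀ = T^7·[a_1, a_0]ᵀ.
T^7 = [[0, 16], [-8, -16]], giving [a_8, a_7]ᵀ = [[-16], [40]].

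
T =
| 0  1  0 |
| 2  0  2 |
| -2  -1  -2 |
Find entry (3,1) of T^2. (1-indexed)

2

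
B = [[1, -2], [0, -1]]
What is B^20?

[[1, 0], [0, 1]]

B² = I (check: tr B = 0 and det B = -1), so B^20 = I since 20 is even.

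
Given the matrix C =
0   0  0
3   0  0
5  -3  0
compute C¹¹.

[[0, 0, 0], [0, 0, 0], [0, 0, 0]]

C is strictly triangular, hence nilpotent: C³ = 0, so C¹¹ = 0.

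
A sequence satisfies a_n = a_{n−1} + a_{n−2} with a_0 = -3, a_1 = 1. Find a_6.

-7

With companion matrix Q = [[1, 1], [1, 0]], [a_n, a_{n−1}]ᵀ = Q·[a_{n−1}, a_{n−2}]ᵀ, so [a_6, a_5]ᵀ = Q^5·[a_1, a_0]ᵀ.
Q^5 = [[8, 5], [5, 3]], giving [a_6, a_5]ᵀ = [[-7], [-4]].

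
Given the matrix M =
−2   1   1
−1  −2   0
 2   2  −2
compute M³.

M² = [[5, −2, −4], [4, 3, −1], [−10, −6, 6]]
M³ = [[−16, 1, 13], [−13, −4, 6], [38, 14, −22]]

[[−16, 1, 13], [−13, −4, 6], [38, 14, −22]]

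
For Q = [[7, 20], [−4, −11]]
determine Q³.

tr Q = −4 and det Q = 3, so the characteristic polynomial is λ² − (−4)λ + (3) with roots −3 and −1.
Eigenvectors give P = [[2, 5], [−1, −2]] with P⁻¹ = [[−2, −5], [1, 2]], and Q = P·diag(−3, −1)·P⁻¹.
Then Q³ = P·diag(−27, −1)·P⁻¹ = [[−54, −5], [27, 2]] · [[−2, −5], [1, 2]] = [[103, 260], [−52, −131]].

[[103, 260], [−52, −131]]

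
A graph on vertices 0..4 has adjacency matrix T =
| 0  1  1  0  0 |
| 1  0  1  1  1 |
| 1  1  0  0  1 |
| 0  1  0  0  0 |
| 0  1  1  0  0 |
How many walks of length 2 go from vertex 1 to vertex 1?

4

The number of length-2 walks from vertex 1 to vertex 1 is entry (1,1) of T², where T is the adjacency matrix.
T² = [[2, 1, 1, 1, 2], [1, 4, 2, 0, 1], [1, 2, 3, 1, 1], [1, 0, 1, 1, 1], [2, 1, 1, 1, 2]]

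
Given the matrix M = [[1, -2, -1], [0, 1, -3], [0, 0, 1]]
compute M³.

[[1, -6, 15], [0, 1, -9], [0, 0, 1]]

M = I + N where N = [[0, -2, -1], [0, 0, -3], [0, 0, 0]] is strictly upper-triangular, so N³ = 0.
(I + N)³ = I + 3·N + 3·N² = [[1, -6, 15], [0, 1, -9], [0, 0, 1]].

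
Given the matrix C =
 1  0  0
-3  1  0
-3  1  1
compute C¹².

[[1, 0, 0], [-36, 1, 0], [-234, 12, 1]]

C = I + N where N = [[0, 0, 0], [-3, 0, 0], [-3, 1, 0]] is strictly lower-triangular, so N³ = 0.
(I + N)¹² = I + 12·N + 66·N² = [[1, 0, 0], [-36, 1, 0], [-234, 12, 1]].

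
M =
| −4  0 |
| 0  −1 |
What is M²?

[[16, 0], [0, 1]]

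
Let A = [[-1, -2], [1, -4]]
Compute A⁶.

tr A = -5 and det A = 6, so the characteristic polynomial is λ² − (-5)λ + (6) with roots -2 and -3.
Eigenvectors give P = [[-2, -1], [-1, -1]] with P⁻¹ = [[-1, 1], [1, -2]], and A = P·diag(-2, -3)·P⁻¹.
Then A⁶ = P·diag(64, 729)·P⁻¹ = [[-128, -729], [-64, -729]] · [[-1, 1], [1, -2]] = [[-601, 1330], [-665, 1394]].

[[-601, 1330], [-665, 1394]]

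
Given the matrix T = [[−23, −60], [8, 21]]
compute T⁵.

tr T = −2 and det T = −3, so the characteristic polynomial is λ² − (−2)λ + (−3) with roots 1 and −3.
Eigenvectors give P = [[−5, −3], [2, 1]] with P⁻¹ = [[1, 3], [−2, −5]], and T = P·diag(1, −3)·P⁻¹.
Then T⁵ = P·diag(1, −243)·P⁻¹ = [[−5, 729], [2, −243]] · [[1, 3], [−2, −5]] = [[−1463, −3660], [488, 1221]].

[[−1463, −3660], [488, 1221]]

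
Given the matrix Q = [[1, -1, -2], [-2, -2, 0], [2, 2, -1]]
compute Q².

[[-1, -3, 0], [2, 6, 4], [-4, -8, -3]]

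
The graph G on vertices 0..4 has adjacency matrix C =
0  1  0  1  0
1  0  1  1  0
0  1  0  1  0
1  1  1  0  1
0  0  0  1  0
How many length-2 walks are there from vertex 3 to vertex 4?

The number of length-2 walks from vertex 3 to vertex 4 is entry (3,4) of C², where C is the adjacency matrix.
C² = [[2, 1, 2, 1, 1], [1, 3, 1, 2, 1], [2, 1, 2, 1, 1], [1, 2, 1, 4, 0], [1, 1, 1, 0, 1]]

0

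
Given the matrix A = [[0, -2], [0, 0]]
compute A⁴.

[[0, 0], [0, 0]]

A is strictly triangular, hence nilpotent: A² = 0, so A⁴ = 0.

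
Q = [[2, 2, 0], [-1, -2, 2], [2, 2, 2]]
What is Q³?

[[12, 12, 8], [2, -4, 12], [24, 20, 24]]

Q² = [[2, 0, 4], [4, 6, 0], [6, 4, 8]]
Q³ = [[12, 12, 8], [2, -4, 12], [24, 20, 24]]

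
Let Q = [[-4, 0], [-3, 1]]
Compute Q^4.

[[256, 0], [153, 1]]

Q^2 = [[16, 0], [9, 1]]
Q^3 = [[-64, 0], [-39, 1]]
Q^4 = [[256, 0], [153, 1]]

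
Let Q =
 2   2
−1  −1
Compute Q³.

Q² = Q (a projection; rank 1, trace 1), so Q³ = Q.

[[2, 2], [−1, −1]]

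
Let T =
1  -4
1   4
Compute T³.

[[-23, -68], [17, 28]]

T² = [[-3, -20], [5, 12]]
T³ = [[-23, -68], [17, 28]]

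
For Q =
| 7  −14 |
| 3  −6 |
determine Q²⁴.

[[7, −14], [3, −6]]

Q² = Q (a projection; rank 1, trace 1), so Q²⁴ = Q.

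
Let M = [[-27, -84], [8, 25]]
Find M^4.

[[561, 1680], [-160, -479]]

tr M = -2 and det M = -3, so the characteristic polynomial is λ² − (-2)λ + (-3) with roots 1 and -3.
Eigenvectors give P = [[-3, 7], [1, -2]] with P⁻¹ = [[2, 7], [1, 3]], and M = P·diag(1, -3)·P⁻¹.
Then M^4 = P·diag(1, 81)·P⁻¹ = [[-3, 567], [1, -162]] · [[2, 7], [1, 3]] = [[561, 1680], [-160, -479]].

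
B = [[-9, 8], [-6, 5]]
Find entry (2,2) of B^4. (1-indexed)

-239

tr B = -4 and det B = 3, so the characteristic polynomial is λ² − (-4)λ + (3) with roots -1 and -3.
Eigenvectors give P = [[-1, -4], [-1, -3]] with P⁻¹ = [[3, -4], [-1, 1]], and B = P·diag(-1, -3)·P⁻¹.
Then B^4 = P·diag(1, 81)·P⁻¹ = [[-1, -324], [-1, -243]] · [[3, -4], [-1, 1]] = [[321, -320], [240, -239]].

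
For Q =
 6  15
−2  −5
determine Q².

[[6, 15], [−2, −5]]

Q² = Q (a projection; rank 1, trace 1), so Q² = Q.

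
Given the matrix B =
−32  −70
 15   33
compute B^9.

tr B = 1 and det B = −6, so the characteristic polynomial is λ² − (1)λ + (−6) with roots 3 and −2.
Eigenvectors give P = [[−2, 7], [1, −3]] with P⁻¹ = [[3, 7], [1, 2]], and B = P·diag(3, −2)·P⁻¹.
Then B^9 = P·diag(19683, −512)·P⁻¹ = [[−39366, −3584], [19683, 1536]] · [[3, 7], [1, 2]] = [[−121682, −282730], [60585, 140853]].

[[−121682, −282730], [60585, 140853]]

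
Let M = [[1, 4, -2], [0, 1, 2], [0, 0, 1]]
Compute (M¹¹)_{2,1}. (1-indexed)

0

M = I + N where N = [[0, 4, -2], [0, 0, 2], [0, 0, 0]] is strictly upper-triangular, so N³ = 0.
(I + N)¹¹ = I + 11·N + 55·N² = [[1, 44, 418], [0, 1, 22], [0, 0, 1]].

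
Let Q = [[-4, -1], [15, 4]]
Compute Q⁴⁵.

Q² = I (check: tr Q = 0 and det Q = -1), so Q⁴⁵ = Q since 45 is odd.

[[-4, -1], [15, 4]]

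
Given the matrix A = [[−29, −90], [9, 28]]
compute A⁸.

[[2551, 7650], [−765, −2294]]

tr A = −1 and det A = −2, so the characteristic polynomial is λ² − (−1)λ + (−2) with roots 1 and −2.
Eigenvectors give P = [[−3, 10], [1, −3]] with P⁻¹ = [[3, 10], [1, 3]], and A = P·diag(1, −2)·P⁻¹.
Then A⁸ = P·diag(1, 256)·P⁻¹ = [[−3, 2560], [1, −768]] · [[3, 10], [1, 3]] = [[2551, 7650], [−765, −2294]].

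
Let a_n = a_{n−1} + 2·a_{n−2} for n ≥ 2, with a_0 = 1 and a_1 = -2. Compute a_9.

With companion matrix M = [[1, 2], [1, 0]], [a_n, a_{n−1}]ᵀ = M·[a_{n−1}, a_{n−2}]ᵀ, so [a_9, a_8]ᵀ = M^8·[a_1, a_0]ᵀ.
M^8 = [[171, 170], [85, 86]], giving [a_9, a_8]ᵀ = [[-172], [-84]].

-172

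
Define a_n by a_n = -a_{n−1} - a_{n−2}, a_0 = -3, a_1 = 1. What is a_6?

With companion matrix M = [[-1, -1], [1, 0]], [a_n, a_{n−1}]ᵀ = M·[a_{n−1}, a_{n−2}]ᵀ, so [a_6, a_5]ᵀ = M⁵·[a_1, a_0]ᵀ.
M⁵ = [[0, 1], [-1, -1]], giving [a_6, a_5]ᵀ = [[-3], [2]].

-3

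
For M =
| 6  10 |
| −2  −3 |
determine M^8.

[[1276, 2550], [−510, −1019]]

tr M = 3 and det M = 2, so the characteristic polynomial is λ² − (3)λ + (2) with roots 1 and 2.
Eigenvectors give P = [[−2, −5], [1, 2]] with P⁻¹ = [[2, 5], [−1, −2]], and M = P·diag(1, 2)·P⁻¹.
Then M^8 = P·diag(1, 256)·P⁻¹ = [[−2, −1280], [1, 512]] · [[2, 5], [−1, −2]] = [[1276, 2550], [−510, −1019]].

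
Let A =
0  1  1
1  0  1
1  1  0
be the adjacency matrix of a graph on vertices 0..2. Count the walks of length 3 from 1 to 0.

The number of length-3 walks from vertex 1 to vertex 0 is entry (1,0) of A³, where A is the adjacency matrix.
A² = [[2, 1, 1], [1, 2, 1], [1, 1, 2]]
A³ = [[2, 3, 3], [3, 2, 3], [3, 3, 2]]

3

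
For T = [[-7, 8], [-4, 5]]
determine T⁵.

tr T = -2 and det T = -3, so the characteristic polynomial is λ² − (-2)λ + (-3) with roots 1 and -3.
Eigenvectors give P = [[-1, 2], [-1, 1]] with P⁻¹ = [[1, -2], [1, -1]], and T = P·diag(1, -3)·P⁻¹.
Then T⁵ = P·diag(1, -243)·P⁻¹ = [[-1, -486], [-1, -243]] · [[1, -2], [1, -1]] = [[-487, 488], [-244, 245]].

[[-487, 488], [-244, 245]]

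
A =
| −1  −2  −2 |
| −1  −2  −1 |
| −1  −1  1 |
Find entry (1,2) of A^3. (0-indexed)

−12

A^2 = [[5, 8, 2], [4, 7, 3], [1, 3, 4]]
A^3 = [[−15, −28, −16], [−14, −25, −12], [−8, −12, −1]]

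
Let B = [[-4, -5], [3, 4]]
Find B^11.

[[-4, -5], [3, 4]]

B² = I (check: tr B = 0 and det B = -1), so B^11 = B since 11 is odd.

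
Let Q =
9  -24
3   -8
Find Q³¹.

Q² = Q (a projection; rank 1, trace 1), so Q³¹ = Q.

[[9, -24], [3, -8]]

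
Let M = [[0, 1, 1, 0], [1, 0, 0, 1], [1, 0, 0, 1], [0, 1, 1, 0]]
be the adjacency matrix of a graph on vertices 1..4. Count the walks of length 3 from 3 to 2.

The number of length-3 walks from vertex 3 to vertex 2 is entry (3,2) of M³, where M is the adjacency matrix.
M² = [[2, 0, 0, 2], [0, 2, 2, 0], [0, 2, 2, 0], [2, 0, 0, 2]]
M³ = [[0, 4, 4, 0], [4, 0, 0, 4], [4, 0, 0, 4], [0, 4, 4, 0]]

0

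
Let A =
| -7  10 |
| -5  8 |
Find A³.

[[-43, 70], [-35, 62]]

tr A = 1 and det A = -6, so the characteristic polynomial is λ² − (1)λ + (-6) with roots 3 and -2.
Eigenvectors give P = [[-1, 2], [-1, 1]] with P⁻¹ = [[1, -2], [1, -1]], and A = P·diag(3, -2)·P⁻¹.
Then A³ = P·diag(27, -8)·P⁻¹ = [[-27, -16], [-27, -8]] · [[1, -2], [1, -1]] = [[-43, 70], [-35, 62]].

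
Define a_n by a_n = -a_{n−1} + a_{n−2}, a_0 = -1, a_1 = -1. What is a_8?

8

With companion matrix Q = [[-1, 1], [1, 0]], [a_n, a_{n−1}]ᵀ = Q·[a_{n−1}, a_{n−2}]ᵀ, so [a_8, a_7]ᵀ = Q^7·[a_1, a_0]ᵀ.
Q^7 = [[-21, 13], [13, -8]], giving [a_8, a_7]ᵀ = [[8], [-5]].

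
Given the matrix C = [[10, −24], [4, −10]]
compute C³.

[[40, −96], [16, −40]]

tr C = 0 and det C = −4, so the characteristic polynomial is λ² − (0)λ + (−4) with roots 2 and −2.
Eigenvectors give P = [[−3, 2], [−1, 1]] with P⁻¹ = [[−1, 2], [−1, 3]], and C = P·diag(2, −2)·P⁻¹.
Then C³ = P·diag(8, −8)·P⁻¹ = [[−24, −16], [−8, −8]] · [[−1, 2], [−1, 3]] = [[40, −96], [16, −40]].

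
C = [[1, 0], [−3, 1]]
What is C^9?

[[1, 0], [−27, 1]]

C = I + N where N = [[0, 0], [−3, 0]] is strictly lower-triangular, so N^2 = 0.
(I + N)^9 = I + 9·N = [[1, 0], [−27, 1]].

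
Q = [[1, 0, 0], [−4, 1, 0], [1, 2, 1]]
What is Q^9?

Q = I + N where N = [[0, 0, 0], [−4, 0, 0], [1, 2, 0]] is strictly lower-triangular, so N^3 = 0.
(I + N)^9 = I + 9·N + 36·N^2 = [[1, 0, 0], [−36, 1, 0], [−279, 18, 1]].

[[1, 0, 0], [−36, 1, 0], [−279, 18, 1]]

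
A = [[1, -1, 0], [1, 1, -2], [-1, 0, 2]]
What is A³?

[[-4, -2, 8], [10, -4, -12], [-6, 4, 6]]

A² = [[0, -2, 2], [4, 0, -6], [-3, 1, 4]]
A³ = [[-4, -2, 8], [10, -4, -12], [-6, 4, 6]]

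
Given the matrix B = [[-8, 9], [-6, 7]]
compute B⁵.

tr B = -1 and det B = -2, so the characteristic polynomial is λ² − (-1)λ + (-2) with roots 1 and -2.
Eigenvectors give P = [[1, 3], [1, 2]] with P⁻¹ = [[-2, 3], [1, -1]], and B = P·diag(1, -2)·P⁻¹.
Then B⁵ = P·diag(1, -32)·P⁻¹ = [[1, -96], [1, -64]] · [[-2, 3], [1, -1]] = [[-98, 99], [-66, 67]].

[[-98, 99], [-66, 67]]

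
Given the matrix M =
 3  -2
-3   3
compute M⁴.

M² = [[15, -12], [-18, 15]]
M³ = [[81, -66], [-99, 81]]
M⁴ = [[441, -360], [-540, 441]]

[[441, -360], [-540, 441]]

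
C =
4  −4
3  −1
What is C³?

[[−20, −4], [3, −25]]

C² = [[4, −12], [9, −11]]
C³ = [[−20, −4], [3, −25]]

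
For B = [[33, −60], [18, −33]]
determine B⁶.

[[729, 0], [0, 729]]

tr B = 0 and det B = −9, so the characteristic polynomial is λ² − (0)λ + (−9) with roots 3 and −3.
Eigenvectors give P = [[2, −5], [1, −3]] with P⁻¹ = [[3, −5], [1, −2]], and B = P·diag(3, −3)·P⁻¹.
Then B⁶ = P·diag(729, 729)·P⁻¹ = [[1458, −3645], [729, −2187]] · [[3, −5], [1, −2]] = [[729, 0], [0, 729]].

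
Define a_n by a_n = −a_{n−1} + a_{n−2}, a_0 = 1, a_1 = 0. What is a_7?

−8

With companion matrix T = [[−1, 1], [1, 0]], [a_n, a_{n−1}]ᵀ = T·[a_{n−1}, a_{n−2}]ᵀ, so [a_7, a_6]ᵀ = T⁶·[a_1, a_0]ᵀ.
T⁶ = [[13, −8], [−8, 5]], giving [a_7, a_6]ᵀ = [[−8], [5]].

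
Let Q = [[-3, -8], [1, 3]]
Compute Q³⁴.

[[1, 0], [0, 1]]

Q² = I (check: tr Q = 0 and det Q = -1), so Q³⁴ = I since 34 is even.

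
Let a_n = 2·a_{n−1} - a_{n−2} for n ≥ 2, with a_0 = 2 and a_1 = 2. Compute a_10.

2

With companion matrix M = [[2, -1], [1, 0]], [a_n, a_{n−1}]ᵀ = M·[a_{n−1}, a_{n−2}]ᵀ, so [a_10, a_9]ᵀ = M⁹·[a_1, a_0]ᵀ.
M⁹ = [[10, -9], [9, -8]], giving [a_10, a_9]ᵀ = [[2], [2]].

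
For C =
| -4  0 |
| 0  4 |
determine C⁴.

C² = [[16, 0], [0, 16]]
C³ = [[-64, 0], [0, 64]]
C⁴ = [[256, 0], [0, 256]]

[[256, 0], [0, 256]]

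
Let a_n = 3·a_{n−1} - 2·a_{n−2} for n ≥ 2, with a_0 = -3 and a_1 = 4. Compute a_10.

With companion matrix C = [[3, -2], [1, 0]], [a_n, a_{n−1}]ᵀ = C·[a_{n−1}, a_{n−2}]ᵀ, so [a_10, a_9]ᵀ = C⁹·[a_1, a_0]ᵀ.
C⁹ = [[1023, -1022], [511, -510]], giving [a_10, a_9]ᵀ = [[7158], [3574]].

7158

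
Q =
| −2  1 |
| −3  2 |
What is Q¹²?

[[1, 0], [0, 1]]

Q² = I (check: tr Q = 0 and det Q = −1), so Q¹² = I since 12 is even.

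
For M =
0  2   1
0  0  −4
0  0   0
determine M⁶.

[[0, 0, 0], [0, 0, 0], [0, 0, 0]]

M is strictly triangular, hence nilpotent: M³ = 0, so M⁶ = 0.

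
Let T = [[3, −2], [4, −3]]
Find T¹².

T² = I (check: tr T = 0 and det T = −1), so T¹² = I since 12 is even.

[[1, 0], [0, 1]]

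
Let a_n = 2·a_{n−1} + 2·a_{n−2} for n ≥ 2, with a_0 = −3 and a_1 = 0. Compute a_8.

With companion matrix M = [[2, 2], [1, 0]], [a_n, a_{n−1}]ᵀ = M·[a_{n−1}, a_{n−2}]ᵀ, so [a_8, a_7]ᵀ = M⁷·[a_1, a_0]ᵀ.
M⁷ = [[896, 656], [328, 240]], giving [a_8, a_7]ᵀ = [[−1968], [−720]].

−1968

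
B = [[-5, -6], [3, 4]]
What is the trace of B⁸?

257

tr B = -1 and det B = -2, so the characteristic polynomial is λ² − (-1)λ + (-2) with roots -2 and 1.
Eigenvectors give P = [[2, 1], [-1, -1]] with P⁻¹ = [[1, 1], [-1, -2]], and B = P·diag(-2, 1)·P⁻¹.
Then B⁸ = P·diag(256, 1)·P⁻¹ = [[512, 1], [-256, -1]] · [[1, 1], [-1, -2]] = [[511, 510], [-255, -254]].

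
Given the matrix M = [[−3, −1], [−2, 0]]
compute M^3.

[[−39, −11], [−22, −6]]

M^2 = [[11, 3], [6, 2]]
M^3 = [[−39, −11], [−22, −6]]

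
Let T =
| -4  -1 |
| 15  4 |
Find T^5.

T² = I (check: tr T = 0 and det T = -1), so T^5 = T since 5 is odd.

[[-4, -1], [15, 4]]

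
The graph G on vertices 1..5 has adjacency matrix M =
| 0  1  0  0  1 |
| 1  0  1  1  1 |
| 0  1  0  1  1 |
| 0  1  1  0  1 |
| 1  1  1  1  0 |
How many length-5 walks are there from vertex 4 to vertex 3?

77

The number of length-5 walks from vertex 4 to vertex 3 is entry (4,3) of M⁵, where M is the adjacency matrix.
M² = [[2, 1, 2, 2, 1], [1, 4, 2, 2, 3], [2, 2, 3, 2, 2], [2, 2, 2, 3, 2], [1, 3, 2, 2, 4]]
M³ = [[2, 7, 4, 4, 7], [7, 8, 9, 9, 9], [4, 9, 6, 7, 9], [4, 9, 7, 6, 9], [7, 9, 9, 9, 8]]
M⁴ = [[14, 17, 18, 18, 17], [17, 34, 26, 26, 33], [18, 26, 25, 24, 26], [18, 26, 24, 25, 26], [17, 33, 26, 26, 34]]
M⁵ = [[34, 67, 52, 52, 67], [67, 102, 93, 93, 103], [52, 93, 76, 77, 93], [52, 93, 77, 76, 93], [67, 103, 93, 93, 102]]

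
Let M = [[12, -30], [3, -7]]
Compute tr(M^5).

275

tr M = 5 and det M = 6, so the characteristic polynomial is λ² − (5)λ + (6) with roots 3 and 2.
Eigenvectors give P = [[-10, 3], [-3, 1]] with P⁻¹ = [[-1, 3], [-3, 10]], and M = P·diag(3, 2)·P⁻¹.
Then M^5 = P·diag(243, 32)·P⁻¹ = [[-2430, 96], [-729, 32]] · [[-1, 3], [-3, 10]] = [[2142, -6330], [633, -1867]].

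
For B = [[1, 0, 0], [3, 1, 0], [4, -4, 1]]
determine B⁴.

B = I + N where N = [[0, 0, 0], [3, 0, 0], [4, -4, 0]] is strictly lower-triangular, so N³ = 0.
(I + N)⁴ = I + 4·N + 6·N² = [[1, 0, 0], [12, 1, 0], [-56, -16, 1]].

[[1, 0, 0], [12, 1, 0], [-56, -16, 1]]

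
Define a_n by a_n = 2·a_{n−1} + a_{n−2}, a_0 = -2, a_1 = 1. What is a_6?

12

With companion matrix Q = [[2, 1], [1, 0]], [a_n, a_{n−1}]ᵀ = Q·[a_{n−1}, a_{n−2}]ᵀ, so [a_6, a_5]ᵀ = Q^5·[a_1, a_0]ᵀ.
Q^5 = [[70, 29], [29, 12]], giving [a_6, a_5]ᵀ = [[12], [5]].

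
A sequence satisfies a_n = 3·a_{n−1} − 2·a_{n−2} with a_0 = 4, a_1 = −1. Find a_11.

With companion matrix Q = [[3, −2], [1, 0]], [a_n, a_{n−1}]ᵀ = Q·[a_{n−1}, a_{n−2}]ᵀ, so [a_11, a_10]ᵀ = Q¹⁰·[a_1, a_0]ᵀ.
Q¹⁰ = [[2047, −2046], [1023, −1022]], giving [a_11, a_10]ᵀ = [[−10231], [−5111]].

−10231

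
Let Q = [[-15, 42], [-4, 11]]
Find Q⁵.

tr Q = -4 and det Q = 3, so the characteristic polynomial is λ² − (-4)λ + (3) with roots -1 and -3.
Eigenvectors give P = [[3, 7], [1, 2]] with P⁻¹ = [[-2, 7], [1, -3]], and Q = P·diag(-1, -3)·P⁻¹.
Then Q⁵ = P·diag(-1, -243)·P⁻¹ = [[-3, -1701], [-1, -486]] · [[-2, 7], [1, -3]] = [[-1695, 5082], [-484, 1451]].

[[-1695, 5082], [-484, 1451]]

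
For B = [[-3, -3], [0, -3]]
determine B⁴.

B² = [[9, 18], [0, 9]]
B³ = [[-27, -81], [0, -27]]
B⁴ = [[81, 324], [0, 81]]

[[81, 324], [0, 81]]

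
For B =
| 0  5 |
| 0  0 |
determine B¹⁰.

[[0, 0], [0, 0]]

B is strictly triangular, hence nilpotent: B² = 0, so B¹⁰ = 0.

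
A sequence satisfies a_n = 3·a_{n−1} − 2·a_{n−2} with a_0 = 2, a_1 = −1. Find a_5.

With companion matrix A = [[3, −2], [1, 0]], [a_n, a_{n−1}]ᵀ = A·[a_{n−1}, a_{n−2}]ᵀ, so [a_5, a_4]ᵀ = A⁴·[a_1, a_0]ᵀ.
A⁴ = [[31, −30], [15, −14]], giving [a_5, a_4]ᵀ = [[−91], [−43]].

−91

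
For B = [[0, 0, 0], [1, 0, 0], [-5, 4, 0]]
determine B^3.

[[0, 0, 0], [0, 0, 0], [0, 0, 0]]

B is strictly triangular, hence nilpotent: B^3 = 0, so B^3 = 0.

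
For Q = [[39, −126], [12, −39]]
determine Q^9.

[[255879, −826686], [78732, −255879]]

tr Q = 0 and det Q = −9, so the characteristic polynomial is λ² − (0)λ + (−9) with roots 3 and −3.
Eigenvectors give P = [[7, 3], [2, 1]] with P⁻¹ = [[1, −3], [−2, 7]], and Q = P·diag(3, −3)·P⁻¹.
Then Q^9 = P·diag(19683, −19683)·P⁻¹ = [[137781, −59049], [39366, −19683]] · [[1, −3], [−2, 7]] = [[255879, −826686], [78732, −255879]].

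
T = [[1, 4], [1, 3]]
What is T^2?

[[5, 16], [4, 13]]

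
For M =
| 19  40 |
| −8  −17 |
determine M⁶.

tr M = 2 and det M = −3, so the characteristic polynomial is λ² − (2)λ + (−3) with roots −1 and 3.
Eigenvectors give P = [[−2, 5], [1, −2]] with P⁻¹ = [[2, 5], [1, 2]], and M = P·diag(−1, 3)·P⁻¹.
Then M⁶ = P·diag(1, 729)·P⁻¹ = [[−2, 3645], [1, −1458]] · [[2, 5], [1, 2]] = [[3641, 7280], [−1456, −2911]].

[[3641, 7280], [−1456, −2911]]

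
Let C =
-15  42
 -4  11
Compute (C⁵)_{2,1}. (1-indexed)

-484

tr C = -4 and det C = 3, so the characteristic polynomial is λ² − (-4)λ + (3) with roots -1 and -3.
Eigenvectors give P = [[3, 7], [1, 2]] with P⁻¹ = [[-2, 7], [1, -3]], and C = P·diag(-1, -3)·P⁻¹.
Then C⁵ = P·diag(-1, -243)·P⁻¹ = [[-3, -1701], [-1, -486]] · [[-2, 7], [1, -3]] = [[-1695, 5082], [-484, 1451]].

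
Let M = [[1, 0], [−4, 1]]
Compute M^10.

M = I + N where N = [[0, 0], [−4, 0]] is strictly lower-triangular, so N^2 = 0.
(I + N)^10 = I + 10·N = [[1, 0], [−40, 1]].

[[1, 0], [−40, 1]]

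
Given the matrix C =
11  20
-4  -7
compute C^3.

tr C = 4 and det C = 3, so the characteristic polynomial is λ² − (4)λ + (3) with roots 1 and 3.
Eigenvectors give P = [[2, 5], [-1, -2]] with P⁻¹ = [[-2, -5], [1, 2]], and C = P·diag(1, 3)·P⁻¹.
Then C^3 = P·diag(1, 27)·P⁻¹ = [[2, 135], [-1, -54]] · [[-2, -5], [1, 2]] = [[131, 260], [-52, -103]].

[[131, 260], [-52, -103]]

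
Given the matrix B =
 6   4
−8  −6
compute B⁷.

[[384, 256], [−512, −384]]

tr B = 0 and det B = −4, so the characteristic polynomial is λ² − (0)λ + (−4) with roots −2 and 2.
Eigenvectors give P = [[−1, −1], [2, 1]] with P⁻¹ = [[1, 1], [−2, −1]], and B = P·diag(−2, 2)·P⁻¹.
Then B⁷ = P·diag(−128, 128)·P⁻¹ = [[128, −128], [−256, 128]] · [[1, 1], [−2, −1]] = [[384, 256], [−512, −384]].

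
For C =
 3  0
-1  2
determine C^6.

tr C = 5 and det C = 6, so the characteristic polynomial is λ² − (5)λ + (6) with roots 3 and 2.
Eigenvectors give P = [[-1, 0], [1, -1]] with P⁻¹ = [[-1, 0], [-1, -1]], and C = P·diag(3, 2)·P⁻¹.
Then C^6 = P·diag(729, 64)·P⁻¹ = [[-729, 0], [729, -64]] · [[-1, 0], [-1, -1]] = [[729, 0], [-665, 64]].

[[729, 0], [-665, 64]]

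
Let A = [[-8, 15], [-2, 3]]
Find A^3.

[[-122, 285], [-38, 87]]

tr A = -5 and det A = 6, so the characteristic polynomial is λ² − (-5)λ + (6) with roots -3 and -2.
Eigenvectors give P = [[-3, -5], [-1, -2]] with P⁻¹ = [[-2, 5], [1, -3]], and A = P·diag(-3, -2)·P⁻¹.
Then A^3 = P·diag(-27, -8)·P⁻¹ = [[81, 40], [27, 16]] · [[-2, 5], [1, -3]] = [[-122, 285], [-38, 87]].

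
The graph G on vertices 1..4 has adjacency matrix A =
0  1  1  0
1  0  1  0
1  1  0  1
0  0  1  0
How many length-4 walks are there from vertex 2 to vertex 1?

The number of length-4 walks from vertex 2 to vertex 1 is entry (2,1) of A⁴, where A is the adjacency matrix.
A² = [[2, 1, 1, 1], [1, 2, 1, 1], [1, 1, 3, 0], [1, 1, 0, 1]]
A³ = [[2, 3, 4, 1], [3, 2, 4, 1], [4, 4, 2, 3], [1, 1, 3, 0]]
A⁴ = [[7, 6, 6, 4], [6, 7, 6, 4], [6, 6, 11, 2], [4, 4, 2, 3]]

6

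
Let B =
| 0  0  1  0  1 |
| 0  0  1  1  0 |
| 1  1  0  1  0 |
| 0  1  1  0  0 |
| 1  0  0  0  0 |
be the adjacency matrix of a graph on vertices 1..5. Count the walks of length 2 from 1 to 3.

The number of length-2 walks from vertex 1 to vertex 3 is entry (1,3) of B², where B is the adjacency matrix.
B² = [[2, 1, 0, 1, 0], [1, 2, 1, 1, 0], [0, 1, 3, 1, 1], [1, 1, 1, 2, 0], [0, 0, 1, 0, 1]]

0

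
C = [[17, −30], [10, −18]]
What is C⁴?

[[−179, 390], [−130, 276]]

tr C = −1 and det C = −6, so the characteristic polynomial is λ² − (−1)λ + (−6) with roots 2 and −3.
Eigenvectors give P = [[2, −3], [1, −2]] with P⁻¹ = [[2, −3], [1, −2]], and C = P·diag(2, −3)·P⁻¹.
Then C⁴ = P·diag(16, 81)·P⁻¹ = [[32, −243], [16, −162]] · [[2, −3], [1, −2]] = [[−179, 390], [−130, 276]].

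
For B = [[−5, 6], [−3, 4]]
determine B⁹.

tr B = −1 and det B = −2, so the characteristic polynomial is λ² − (−1)λ + (−2) with roots −2 and 1.
Eigenvectors give P = [[2, 1], [1, 1]] with P⁻¹ = [[1, −1], [−1, 2]], and B = P·diag(−2, 1)·P⁻¹.
Then B⁹ = P·diag(−512, 1)·P⁻¹ = [[−1024, 1], [−512, 1]] · [[1, −1], [−1, 2]] = [[−1025, 1026], [−513, 514]].

[[−1025, 1026], [−513, 514]]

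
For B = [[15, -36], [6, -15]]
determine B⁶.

[[729, 0], [0, 729]]

tr B = 0 and det B = -9, so the characteristic polynomial is λ² − (0)λ + (-9) with roots -3 and 3.
Eigenvectors give P = [[-2, 3], [-1, 1]] with P⁻¹ = [[1, -3], [1, -2]], and B = P·diag(-3, 3)·P⁻¹.
Then B⁶ = P·diag(729, 729)·P⁻¹ = [[-1458, 2187], [-729, 729]] · [[1, -3], [1, -2]] = [[729, 0], [0, 729]].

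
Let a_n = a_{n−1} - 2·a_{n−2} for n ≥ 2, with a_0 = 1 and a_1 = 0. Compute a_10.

With companion matrix Q = [[1, -2], [1, 0]], [a_n, a_{n−1}]ᵀ = Q·[a_{n−1}, a_{n−2}]ᵀ, so [a_10, a_9]ᵀ = Q^9·[a_1, a_0]ᵀ.
Q^9 = [[-11, 34], [-17, 6]], giving [a_10, a_9]ᵀ = [[34], [6]].

34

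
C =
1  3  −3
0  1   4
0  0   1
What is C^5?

C = I + N where N = [[0, 3, −3], [0, 0, 4], [0, 0, 0]] is strictly upper-triangular, so N^3 = 0.
(I + N)^5 = I + 5·N + 10·N^2 = [[1, 15, 105], [0, 1, 20], [0, 0, 1]].

[[1, 15, 105], [0, 1, 20], [0, 0, 1]]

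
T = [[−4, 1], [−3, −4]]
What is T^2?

[[13, −8], [24, 13]]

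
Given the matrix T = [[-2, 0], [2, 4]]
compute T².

[[4, 0], [4, 16]]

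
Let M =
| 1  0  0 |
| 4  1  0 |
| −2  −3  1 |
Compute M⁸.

[[1, 0, 0], [32, 1, 0], [−352, −24, 1]]

M = I + N where N = [[0, 0, 0], [4, 0, 0], [−2, −3, 0]] is strictly lower-triangular, so N³ = 0.
(I + N)⁸ = I + 8·N + 28·N² = [[1, 0, 0], [32, 1, 0], [−352, −24, 1]].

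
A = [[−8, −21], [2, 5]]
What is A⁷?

[[−890, −2667], [254, 761]]

tr A = −3 and det A = 2, so the characteristic polynomial is λ² − (−3)λ + (2) with roots −2 and −1.
Eigenvectors give P = [[7, −3], [−2, 1]] with P⁻¹ = [[1, 3], [2, 7]], and A = P·diag(−2, −1)·P⁻¹.
Then A⁷ = P·diag(−128, −1)·P⁻¹ = [[−896, 3], [256, −1]] · [[1, 3], [2, 7]] = [[−890, −2667], [254, 761]].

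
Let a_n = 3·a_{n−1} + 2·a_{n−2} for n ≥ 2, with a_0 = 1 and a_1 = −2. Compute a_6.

−712

With companion matrix A = [[3, 2], [1, 0]], [a_n, a_{n−1}]ᵀ = A·[a_{n−1}, a_{n−2}]ᵀ, so [a_6, a_5]ᵀ = A⁵·[a_1, a_0]ᵀ.
A⁵ = [[495, 278], [139, 78]], giving [a_6, a_5]ᵀ = [[−712], [−200]].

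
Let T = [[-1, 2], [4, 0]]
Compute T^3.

[[-17, 18], [36, -8]]

T^2 = [[9, -2], [-4, 8]]
T^3 = [[-17, 18], [36, -8]]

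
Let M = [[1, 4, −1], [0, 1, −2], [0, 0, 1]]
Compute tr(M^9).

M = I + N where N = [[0, 4, −1], [0, 0, −2], [0, 0, 0]] is strictly upper-triangular, so N^3 = 0.
(I + N)^9 = I + 9·N + 36·N^2 = [[1, 36, −297], [0, 1, −18], [0, 0, 1]].

3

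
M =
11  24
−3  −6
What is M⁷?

tr M = 5 and det M = 6, so the characteristic polynomial is λ² − (5)λ + (6) with roots 3 and 2.
Eigenvectors give P = [[3, −8], [−1, 3]] with P⁻¹ = [[3, 8], [1, 3]], and M = P·diag(3, 2)·P⁻¹.
Then M⁷ = P·diag(2187, 128)·P⁻¹ = [[6561, −1024], [−2187, 384]] · [[3, 8], [1, 3]] = [[18659, 49416], [−6177, −16344]].

[[18659, 49416], [−6177, −16344]]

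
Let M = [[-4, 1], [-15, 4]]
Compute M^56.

[[1, 0], [0, 1]]

M² = I (check: tr M = 0 and det M = -1), so M^56 = I since 56 is even.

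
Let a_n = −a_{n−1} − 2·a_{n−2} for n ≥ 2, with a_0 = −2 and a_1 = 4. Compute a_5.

8

With companion matrix C = [[−1, −2], [1, 0]], [a_n, a_{n−1}]ᵀ = C·[a_{n−1}, a_{n−2}]ᵀ, so [a_5, a_4]ᵀ = C⁴·[a_1, a_0]ᵀ.
C⁴ = [[−1, −6], [3, 2]], giving [a_5, a_4]ᵀ = [[8], [8]].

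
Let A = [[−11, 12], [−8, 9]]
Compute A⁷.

tr A = −2 and det A = −3, so the characteristic polynomial is λ² − (−2)λ + (−3) with roots −3 and 1.
Eigenvectors give P = [[3, 1], [2, 1]] with P⁻¹ = [[1, −1], [−2, 3]], and A = P·diag(−3, 1)·P⁻¹.
Then A⁷ = P·diag(−2187, 1)·P⁻¹ = [[−6561, 1], [−4374, 1]] · [[1, −1], [−2, 3]] = [[−6563, 6564], [−4376, 4377]].

[[−6563, 6564], [−4376, 4377]]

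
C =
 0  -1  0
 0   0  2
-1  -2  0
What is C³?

C² = [[0, 0, -2], [-2, -4, 0], [0, 1, -4]]
C³ = [[2, 4, 0], [0, 2, -8], [4, 8, 2]]

[[2, 4, 0], [0, 2, -8], [4, 8, 2]]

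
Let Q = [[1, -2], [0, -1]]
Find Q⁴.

[[1, 0], [0, 1]]

Q² = [[1, 0], [0, 1]]
Q³ = [[1, -2], [0, -1]]
Q⁴ = [[1, 0], [0, 1]]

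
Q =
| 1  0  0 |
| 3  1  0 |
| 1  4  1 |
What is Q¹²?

Q = I + N where N = [[0, 0, 0], [3, 0, 0], [1, 4, 0]] is strictly lower-triangular, so N³ = 0.
(I + N)¹² = I + 12·N + 66·N² = [[1, 0, 0], [36, 1, 0], [804, 48, 1]].

[[1, 0, 0], [36, 1, 0], [804, 48, 1]]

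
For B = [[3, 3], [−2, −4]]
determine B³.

B² = [[3, −3], [2, 10]]
B³ = [[15, 21], [−14, −34]]

[[15, 21], [−14, −34]]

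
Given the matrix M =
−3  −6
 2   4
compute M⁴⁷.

[[−3, −6], [2, 4]]

M² = M (a projection; rank 1, trace 1), so M⁴⁷ = M.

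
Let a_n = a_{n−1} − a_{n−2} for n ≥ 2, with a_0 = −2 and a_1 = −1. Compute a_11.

With companion matrix Q = [[1, −1], [1, 0]], [a_n, a_{n−1}]ᵀ = Q·[a_{n−1}, a_{n−2}]ᵀ, so [a_11, a_10]ᵀ = Q¹⁰·[a_1, a_0]ᵀ.
Q¹⁰ = [[−1, 1], [−1, 0]], giving [a_11, a_10]ᵀ = [[−1], [1]].

−1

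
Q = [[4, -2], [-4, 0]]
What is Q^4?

Q^2 = [[24, -8], [-16, 8]]
Q^3 = [[128, -48], [-96, 32]]
Q^4 = [[704, -256], [-512, 192]]

[[704, -256], [-512, 192]]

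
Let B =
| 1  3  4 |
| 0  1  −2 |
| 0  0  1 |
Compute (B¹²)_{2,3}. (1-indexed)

B = I + N where N = [[0, 3, 4], [0, 0, −2], [0, 0, 0]] is strictly upper-triangular, so N³ = 0.
(I + N)¹² = I + 12·N + 66·N² = [[1, 36, −348], [0, 1, −24], [0, 0, 1]].

−24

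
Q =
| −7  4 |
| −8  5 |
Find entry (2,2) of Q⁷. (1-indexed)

tr Q = −2 and det Q = −3, so the characteristic polynomial is λ² − (−2)λ + (−3) with roots 1 and −3.
Eigenvectors give P = [[−1, −1], [−2, −1]] with P⁻¹ = [[1, −1], [−2, 1]], and Q = P·diag(1, −3)·P⁻¹.
Then Q⁷ = P·diag(1, −2187)·P⁻¹ = [[−1, 2187], [−2, 2187]] · [[1, −1], [−2, 1]] = [[−4375, 2188], [−4376, 2189]].

2189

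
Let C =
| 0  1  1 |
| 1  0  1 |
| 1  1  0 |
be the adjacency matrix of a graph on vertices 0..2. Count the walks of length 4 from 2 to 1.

The number of length-4 walks from vertex 2 to vertex 1 is entry (2,1) of C⁴, where C is the adjacency matrix.
C² = [[2, 1, 1], [1, 2, 1], [1, 1, 2]]
C³ = [[2, 3, 3], [3, 2, 3], [3, 3, 2]]
C⁴ = [[6, 5, 5], [5, 6, 5], [5, 5, 6]]

5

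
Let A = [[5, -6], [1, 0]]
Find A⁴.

tr A = 5 and det A = 6, so the characteristic polynomial is λ² − (5)λ + (6) with roots 3 and 2.
Eigenvectors give P = [[3, -2], [1, -1]] with P⁻¹ = [[1, -2], [1, -3]], and A = P·diag(3, 2)·P⁻¹.
Then A⁴ = P·diag(81, 16)·P⁻¹ = [[243, -32], [81, -16]] · [[1, -2], [1, -3]] = [[211, -390], [65, -114]].

[[211, -390], [65, -114]]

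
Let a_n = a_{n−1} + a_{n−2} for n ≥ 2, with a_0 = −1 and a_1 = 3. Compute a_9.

81

With companion matrix A = [[1, 1], [1, 0]], [a_n, a_{n−1}]ᵀ = A·[a_{n−1}, a_{n−2}]ᵀ, so [a_9, a_8]ᵀ = A⁸·[a_1, a_0]ᵀ.
A⁸ = [[34, 21], [21, 13]], giving [a_9, a_8]ᵀ = [[81], [50]].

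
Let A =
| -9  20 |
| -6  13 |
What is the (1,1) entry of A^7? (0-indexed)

tr A = 4 and det A = 3, so the characteristic polynomial is λ² − (4)λ + (3) with roots 1 and 3.
Eigenvectors give P = [[-2, 5], [-1, 3]] with P⁻¹ = [[-3, 5], [-1, 2]], and A = P·diag(1, 3)·P⁻¹.
Then A^7 = P·diag(1, 2187)·P⁻¹ = [[-2, 10935], [-1, 6561]] · [[-3, 5], [-1, 2]] = [[-10929, 21860], [-6558, 13117]].

13117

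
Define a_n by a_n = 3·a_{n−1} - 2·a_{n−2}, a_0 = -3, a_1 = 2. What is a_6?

With companion matrix M = [[3, -2], [1, 0]], [a_n, a_{n−1}]ᵀ = M·[a_{n−1}, a_{n−2}]ᵀ, so [a_6, a_5]ᵀ = M⁵·[a_1, a_0]ᵀ.
M⁵ = [[63, -62], [31, -30]], giving [a_6, a_5]ᵀ = [[312], [152]].

312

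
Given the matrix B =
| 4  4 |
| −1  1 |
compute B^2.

[[12, 20], [−5, −3]]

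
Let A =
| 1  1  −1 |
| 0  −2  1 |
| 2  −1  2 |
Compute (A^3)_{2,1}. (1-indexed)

2

A^2 = [[−1, 0, −2], [2, 3, 0], [6, 2, 1]]
A^3 = [[−5, 1, −3], [2, −4, 1], [8, 1, −2]]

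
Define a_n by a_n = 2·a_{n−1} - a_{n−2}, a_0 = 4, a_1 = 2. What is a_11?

With companion matrix A = [[2, -1], [1, 0]], [a_n, a_{n−1}]ᵀ = A·[a_{n−1}, a_{n−2}]ᵀ, so [a_11, a_10]ᵀ = A¹⁰·[a_1, a_0]ᵀ.
A¹⁰ = [[11, -10], [10, -9]], giving [a_11, a_10]ᵀ = [[-18], [-16]].

-18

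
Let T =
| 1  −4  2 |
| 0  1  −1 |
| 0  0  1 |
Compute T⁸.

[[1, −32, 128], [0, 1, −8], [0, 0, 1]]

T = I + N where N = [[0, −4, 2], [0, 0, −1], [0, 0, 0]] is strictly upper-triangular, so N³ = 0.
(I + N)⁸ = I + 8·N + 28·N² = [[1, −32, 128], [0, 1, −8], [0, 0, 1]].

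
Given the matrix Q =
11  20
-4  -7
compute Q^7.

[[10931, 21860], [-4372, -8743]]

tr Q = 4 and det Q = 3, so the characteristic polynomial is λ² − (4)λ + (3) with roots 3 and 1.
Eigenvectors give P = [[5, 2], [-2, -1]] with P⁻¹ = [[1, 2], [-2, -5]], and Q = P·diag(3, 1)·P⁻¹.
Then Q^7 = P·diag(2187, 1)·P⁻¹ = [[10935, 2], [-4374, -1]] · [[1, 2], [-2, -5]] = [[10931, 21860], [-4372, -8743]].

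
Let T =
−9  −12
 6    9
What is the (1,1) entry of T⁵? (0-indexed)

729

tr T = 0 and det T = −9, so the characteristic polynomial is λ² − (0)λ + (−9) with roots −3 and 3.
Eigenvectors give P = [[−2, −1], [1, 1]] with P⁻¹ = [[−1, −1], [1, 2]], and T = P·diag(−3, 3)·P⁻¹.
Then T⁵ = P·diag(−243, 243)·P⁻¹ = [[486, −243], [−243, 243]] · [[−1, −1], [1, 2]] = [[−729, −972], [486, 729]].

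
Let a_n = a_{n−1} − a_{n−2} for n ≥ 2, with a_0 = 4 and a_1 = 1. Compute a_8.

With companion matrix C = [[1, −1], [1, 0]], [a_n, a_{n−1}]ᵀ = C·[a_{n−1}, a_{n−2}]ᵀ, so [a_8, a_7]ᵀ = C^7·[a_1, a_0]ᵀ.
C^7 = [[1, −1], [1, 0]], giving [a_8, a_7]ᵀ = [[−3], [1]].

−3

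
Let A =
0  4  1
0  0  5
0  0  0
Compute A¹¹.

A is strictly triangular, hence nilpotent: A³ = 0, so A¹¹ = 0.

[[0, 0, 0], [0, 0, 0], [0, 0, 0]]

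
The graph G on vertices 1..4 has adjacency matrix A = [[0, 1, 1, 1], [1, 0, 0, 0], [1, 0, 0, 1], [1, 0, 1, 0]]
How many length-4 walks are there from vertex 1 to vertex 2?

The number of length-4 walks from vertex 1 to vertex 2 is entry (1,2) of A⁴, where A is the adjacency matrix.
A² = [[3, 0, 1, 1], [0, 1, 1, 1], [1, 1, 2, 1], [1, 1, 1, 2]]
A³ = [[2, 3, 4, 4], [3, 0, 1, 1], [4, 1, 2, 3], [4, 1, 3, 2]]
A⁴ = [[11, 2, 6, 6], [2, 3, 4, 4], [6, 4, 7, 6], [6, 4, 6, 7]]

2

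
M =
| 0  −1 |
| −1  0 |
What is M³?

[[0, −1], [−1, 0]]

M² = I (check: tr M = 0 and det M = −1), so M³ = M since 3 is odd.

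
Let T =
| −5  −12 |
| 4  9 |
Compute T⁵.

[[−725, −1452], [484, 969]]

tr T = 4 and det T = 3, so the characteristic polynomial is λ² − (4)λ + (3) with roots 1 and 3.
Eigenvectors give P = [[2, 3], [−1, −2]] with P⁻¹ = [[2, 3], [−1, −2]], and T = P·diag(1, 3)·P⁻¹.
Then T⁵ = P·diag(1, 243)·P⁻¹ = [[2, 729], [−1, −486]] · [[2, 3], [−1, −2]] = [[−725, −1452], [484, 969]].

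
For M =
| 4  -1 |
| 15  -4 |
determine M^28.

[[1, 0], [0, 1]]

M² = I (check: tr M = 0 and det M = -1), so M^28 = I since 28 is even.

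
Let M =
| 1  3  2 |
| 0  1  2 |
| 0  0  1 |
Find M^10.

M = I + N where N = [[0, 3, 2], [0, 0, 2], [0, 0, 0]] is strictly upper-triangular, so N^3 = 0.
(I + N)^10 = I + 10·N + 45·N^2 = [[1, 30, 290], [0, 1, 20], [0, 0, 1]].

[[1, 30, 290], [0, 1, 20], [0, 0, 1]]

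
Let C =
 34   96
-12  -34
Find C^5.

[[544, 1536], [-192, -544]]

tr C = 0 and det C = -4, so the characteristic polynomial is λ² − (0)λ + (-4) with roots 2 and -2.
Eigenvectors give P = [[-3, -8], [1, 3]] with P⁻¹ = [[-3, -8], [1, 3]], and C = P·diag(2, -2)·P⁻¹.
Then C^5 = P·diag(32, -32)·P⁻¹ = [[-96, 256], [32, -96]] · [[-3, -8], [1, 3]] = [[544, 1536], [-192, -544]].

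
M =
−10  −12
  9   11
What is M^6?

tr M = 1 and det M = −2, so the characteristic polynomial is λ² − (1)λ + (−2) with roots 2 and −1.
Eigenvectors give P = [[−1, 4], [1, −3]] with P⁻¹ = [[3, 4], [1, 1]], and M = P·diag(2, −1)·P⁻¹.
Then M^6 = P·diag(64, 1)·P⁻¹ = [[−64, 4], [64, −3]] · [[3, 4], [1, 1]] = [[−188, −252], [189, 253]].

[[−188, −252], [189, 253]]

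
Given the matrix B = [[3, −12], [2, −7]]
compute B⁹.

tr B = −4 and det B = 3, so the characteristic polynomial is λ² − (−4)λ + (3) with roots −1 and −3.
Eigenvectors give P = [[3, 2], [1, 1]] with P⁻¹ = [[1, −2], [−1, 3]], and B = P·diag(−1, −3)·P⁻¹.
Then B⁹ = P·diag(−1, −19683)·P⁻¹ = [[−3, −39366], [−1, −19683]] · [[1, −2], [−1, 3]] = [[39363, −118092], [19682, −59047]].

[[39363, −118092], [19682, −59047]]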